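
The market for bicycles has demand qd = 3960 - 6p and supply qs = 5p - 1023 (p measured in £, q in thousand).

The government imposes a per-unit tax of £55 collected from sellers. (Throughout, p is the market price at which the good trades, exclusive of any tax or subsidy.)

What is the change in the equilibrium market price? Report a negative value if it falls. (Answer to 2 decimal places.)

Initially, 3960 - 6p = 5p - 1023, so 4983 = 11p and p = 453, q = 1242.
Since sellers keep the price net of the tax, the effective supply curve becomes qs = 5p - 1298.
Clearing the new market: 3960 - 6p = 5p - 1298, so p = 478 and q = 1092.
Δp = 478 − 453 = +25.00.

+25.00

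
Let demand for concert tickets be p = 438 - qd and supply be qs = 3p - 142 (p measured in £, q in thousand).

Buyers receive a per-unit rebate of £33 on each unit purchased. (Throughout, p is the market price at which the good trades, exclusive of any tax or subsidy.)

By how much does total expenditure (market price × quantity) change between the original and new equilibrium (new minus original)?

Before the shock: 438 - p = 3p - 142 ⇒ 580 = 4p ⇒ p = 145, q = 293.
Since buyers' out-of-pocket price is the market price minus the rebate, the effective demand curve becomes qd = 471 - p.
Clearing the new market: 471 - p = 3p - 142, so p = 153.25 and q = 317.75.
Expenditure moves from 145×293 = 42485 to 153.25×317.75 = 48695.1875; change = +6210.1875.

+6210.1875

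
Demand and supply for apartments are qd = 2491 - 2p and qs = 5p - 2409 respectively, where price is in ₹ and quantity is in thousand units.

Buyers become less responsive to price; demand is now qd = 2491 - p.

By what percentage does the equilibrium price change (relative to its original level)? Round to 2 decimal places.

+16.67

Original equilibrium: 2491 - 2p = 5p - 2409 gives 4900 = 7p, so p = 700 and q = 1091.
After the shift, demand is qd = 2491 - p and supply is qs = 5p - 2409.
Equate the new curves: 2491 - p = 5p - 2409, giving 4900 = 6p, p = 2450/3 ≈ 816.6667, q = 5023/3 ≈ 1674.3333.
%Δp = (816.6667 − 700) / 700 × 100 = +16.67%.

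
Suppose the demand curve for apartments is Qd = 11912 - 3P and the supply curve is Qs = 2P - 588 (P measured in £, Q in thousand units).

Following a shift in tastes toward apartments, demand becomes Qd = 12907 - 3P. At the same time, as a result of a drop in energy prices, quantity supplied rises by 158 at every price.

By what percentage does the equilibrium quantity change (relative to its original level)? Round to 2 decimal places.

Before the shock: 11912 - 3P = 2P - 588 ⇒ 12500 = 5P ⇒ P = 2500, Q = 4412.
With the change applied: demand Qd = 12907 - 3P, supply Qs = 2P - 430.
Clearing the new market: 12907 - 3P = 2P - 430, so P = 2667.4 and Q = 4904.8.
%ΔQ = (4904.8 − 4412) / 4412 × 100 = +11.17%.

+11.17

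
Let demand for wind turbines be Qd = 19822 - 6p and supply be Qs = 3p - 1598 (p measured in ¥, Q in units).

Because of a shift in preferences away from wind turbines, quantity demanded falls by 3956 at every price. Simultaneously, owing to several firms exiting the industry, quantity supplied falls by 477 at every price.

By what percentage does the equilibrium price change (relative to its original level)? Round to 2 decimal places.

Before the shock: 19822 - 6p = 3p - 1598 ⇒ 21420 = 9p ⇒ p = 2380, Q = 5542.
The new curves are Qd = 15866 - 6p (demand) and Qs = 3p - 2075 (supply).
Clearing the new market: 15866 - 6p = 3p - 2075, so p = 17941/9 ≈ 1993.4444 and Q = 11716/3 ≈ 3905.3333.
%Δp = (1993.4444 − 2380) / 2380 × 100 = -16.24%.

-16.24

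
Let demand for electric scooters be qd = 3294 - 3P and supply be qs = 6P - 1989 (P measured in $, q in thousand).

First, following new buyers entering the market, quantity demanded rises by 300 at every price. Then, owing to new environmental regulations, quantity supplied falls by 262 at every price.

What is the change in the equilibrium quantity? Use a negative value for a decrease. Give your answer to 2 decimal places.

Original equilibrium: 3294 - 3P = 6P - 1989 gives 5283 = 9P, so P = 587 and q = 1533.
The shock moves the curves to qd = 3594 - 3P and qs = 6P - 2251.
Clearing the new market: 3594 - 3P = 6P - 2251, so P = 5845/9 ≈ 649.4444 and q = 4937/3 ≈ 1645.6667.
Δq = 1645.6667 − 1533 = +112.67.

+112.67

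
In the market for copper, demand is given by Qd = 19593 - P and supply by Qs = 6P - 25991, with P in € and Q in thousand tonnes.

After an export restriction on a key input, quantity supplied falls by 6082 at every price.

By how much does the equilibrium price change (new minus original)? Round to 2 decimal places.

+868.86

Original equilibrium: 19593 - P = 6P - 25991 gives 45584 = 7P, so P = 6512 and Q = 13081.
After the shift, demand is Qd = 19593 - P and supply is Qs = 6P - 32073.
Setting them equal: 19593 - P = 6P - 32073 → 51666 = 7P, so P = 51666/7 ≈ 7380.8571 and Q = 85485/7 ≈ 12212.1429.
ΔP = 7380.8571 − 6512 = +868.86.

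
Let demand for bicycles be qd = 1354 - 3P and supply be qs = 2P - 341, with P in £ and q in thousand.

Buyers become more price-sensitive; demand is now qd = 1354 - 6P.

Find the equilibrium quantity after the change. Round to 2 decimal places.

82.75

Before the shock: 1354 - 3P = 2P - 341 ⇒ 1695 = 5P ⇒ P = 339, q = 337.
With the change applied: demand qd = 1354 - 6P, supply qs = 2P - 341.
New equilibrium: 1354 - 6P = 2P - 341 ⇒ 1695 = 8P ⇒ P = 211.875, q = 82.75.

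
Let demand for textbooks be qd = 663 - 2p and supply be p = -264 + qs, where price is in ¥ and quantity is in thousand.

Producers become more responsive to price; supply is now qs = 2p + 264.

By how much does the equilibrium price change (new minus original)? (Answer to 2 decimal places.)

Before the shock: 663 - 2p = p + 264 ⇒ 399 = 3p ⇒ p = 133, q = 397.
The new curves are qd = 663 - 2p (demand) and qs = 2p + 264 (supply).
New equilibrium: 663 - 2p = 2p + 264 ⇒ 399 = 4p ⇒ p = 99.75, q = 463.5.
Δp = 99.75 − 133 = -33.25.

-33.25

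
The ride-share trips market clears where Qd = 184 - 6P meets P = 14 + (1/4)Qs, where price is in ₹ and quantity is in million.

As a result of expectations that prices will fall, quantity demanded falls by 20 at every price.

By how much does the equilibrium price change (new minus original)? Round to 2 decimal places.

-2.00

Solve the original market: 184 - 6P = 4P - 56, hence P = 24 and Q = 40.
The new curves are Qd = 164 - 6P (demand) and Qs = 4P - 56 (supply).
Clearing the new market: 164 - 6P = 4P - 56, so P = 22 and Q = 32.
ΔP = 22 − 24 = -2.00.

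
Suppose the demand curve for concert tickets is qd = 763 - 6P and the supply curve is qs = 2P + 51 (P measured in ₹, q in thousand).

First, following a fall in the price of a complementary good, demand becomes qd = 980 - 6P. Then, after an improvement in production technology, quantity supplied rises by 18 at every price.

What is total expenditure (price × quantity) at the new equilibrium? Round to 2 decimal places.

33792.41

Solve the original market: 763 - 6P = 2P + 51, hence P = 89 and q = 229.
The shock moves the curves to qd = 980 - 6P and qs = 2P + 69.
Equate the new curves: 980 - 6P = 2P + 69, giving 911 = 8P, P = 113.875, q = 296.75.
New expenditure = 113.875 × 296.75 = 33792.41.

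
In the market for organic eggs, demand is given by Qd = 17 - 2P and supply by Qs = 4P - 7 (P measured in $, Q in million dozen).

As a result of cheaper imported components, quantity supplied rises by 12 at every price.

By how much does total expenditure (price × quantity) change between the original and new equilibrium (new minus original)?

Solve the original market: 17 - 2P = 4P - 7, hence P = 4 and Q = 9.
With the change applied: demand Qd = 17 - 2P, supply Qs = 4P + 5.
New equilibrium: 17 - 2P = 4P + 5 ⇒ 12 = 6P ⇒ P = 2, Q = 13.
Expenditure moves from 4×9 = 36 to 2×13 = 26; change = -10.

-10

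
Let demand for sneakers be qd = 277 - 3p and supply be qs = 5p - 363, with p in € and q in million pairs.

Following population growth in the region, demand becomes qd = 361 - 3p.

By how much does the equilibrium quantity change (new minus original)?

Solve the original market: 277 - 3p = 5p - 363, hence p = 80 and q = 37.
With the change applied: demand qd = 361 - 3p, supply qs = 5p - 363.
Equate the new curves: 361 - 3p = 5p - 363, giving 724 = 8p, p = 90.5, q = 89.5.
Δq = 89.5 − 37 = +52.5.

+52.5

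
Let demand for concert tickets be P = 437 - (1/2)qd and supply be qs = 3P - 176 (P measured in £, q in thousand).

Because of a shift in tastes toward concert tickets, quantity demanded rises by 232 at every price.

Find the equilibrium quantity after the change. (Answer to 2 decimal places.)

593.20

Original equilibrium: 874 - 2P = 3P - 176 gives 1050 = 5P, so P = 210 and q = 454.
The shock moves the curves to qd = 1106 - 2P and qs = 3P - 176.
New equilibrium: 1106 - 2P = 3P - 176 ⇒ 1282 = 5P ⇒ P = 256.4, q = 593.2.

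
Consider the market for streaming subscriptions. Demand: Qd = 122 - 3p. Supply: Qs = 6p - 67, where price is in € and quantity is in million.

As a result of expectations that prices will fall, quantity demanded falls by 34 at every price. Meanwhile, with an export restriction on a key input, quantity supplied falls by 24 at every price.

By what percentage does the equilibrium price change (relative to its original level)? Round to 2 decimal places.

Original equilibrium: 122 - 3p = 6p - 67 gives 189 = 9p, so p = 21 and Q = 59.
The shock moves the curves to Qd = 88 - 3p and Qs = 6p - 91.
New equilibrium: 88 - 3p = 6p - 91 ⇒ 179 = 9p ⇒ p = 179/9 ≈ 19.8889, Q = 85/3 ≈ 28.3333.
%Δp = (19.8889 − 21) / 21 × 100 = -5.29%.

-5.29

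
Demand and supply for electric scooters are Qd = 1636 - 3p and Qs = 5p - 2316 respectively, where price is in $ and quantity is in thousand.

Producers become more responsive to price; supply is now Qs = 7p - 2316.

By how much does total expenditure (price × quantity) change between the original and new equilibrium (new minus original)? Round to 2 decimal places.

+101922.08

Initially, 1636 - 3p = 5p - 2316, so 3952 = 8p and p = 494, Q = 154.
The shock moves the curves to Qd = 1636 - 3p and Qs = 7p - 2316.
Clearing the new market: 1636 - 3p = 7p - 2316, so p = 395.2 and Q = 450.4.
Expenditure moves from 494×154 = 76076 to 395.2×450.4 = 177998.08; change = +101922.08.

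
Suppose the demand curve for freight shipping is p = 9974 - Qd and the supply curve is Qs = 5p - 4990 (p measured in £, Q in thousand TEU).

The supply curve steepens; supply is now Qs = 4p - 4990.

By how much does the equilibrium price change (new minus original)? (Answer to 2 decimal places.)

Initially, 9974 - p = 5p - 4990, so 14964 = 6p and p = 2494, Q = 7480.
With the change applied: demand Qd = 9974 - p, supply Qs = 4p - 4990.
Clearing the new market: 9974 - p = 4p - 4990, so p = 2992.8 and Q = 6981.2.
Δp = 2992.8 − 2494 = +498.80.

+498.80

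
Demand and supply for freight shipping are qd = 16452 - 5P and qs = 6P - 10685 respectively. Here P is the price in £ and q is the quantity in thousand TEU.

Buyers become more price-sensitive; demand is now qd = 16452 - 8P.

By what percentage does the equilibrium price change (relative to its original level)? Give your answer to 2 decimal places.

Original equilibrium: 16452 - 5P = 6P - 10685 gives 27137 = 11P, so P = 2467 and q = 4117.
With the change applied: demand qd = 16452 - 8P, supply qs = 6P - 10685.
Equate the new curves: 16452 - 8P = 6P - 10685, giving 27137 = 14P, P = 27137/14 ≈ 1938.3571, q = 6616/7 ≈ 945.1429.
%ΔP = (1938.3571 − 2467) / 2467 × 100 = -21.43%.

-21.43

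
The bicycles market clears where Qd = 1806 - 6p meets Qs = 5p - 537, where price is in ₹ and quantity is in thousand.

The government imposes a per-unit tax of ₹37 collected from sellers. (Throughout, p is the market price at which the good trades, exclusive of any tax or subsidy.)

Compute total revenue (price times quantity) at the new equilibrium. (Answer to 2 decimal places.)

Original equilibrium: 1806 - 6p = 5p - 537 gives 2343 = 11p, so p = 213 and Q = 528.
Since sellers keep the price net of the tax, the effective supply curve becomes Qs = 5p - 722.
New equilibrium: 1806 - 6p = 5p - 722 ⇒ 2528 = 11p ⇒ p = 2528/11 ≈ 229.8182, Q = 4698/11 ≈ 427.0909.
New expenditure = 229.8182 × 427.0909 = 98153.26.

98153.26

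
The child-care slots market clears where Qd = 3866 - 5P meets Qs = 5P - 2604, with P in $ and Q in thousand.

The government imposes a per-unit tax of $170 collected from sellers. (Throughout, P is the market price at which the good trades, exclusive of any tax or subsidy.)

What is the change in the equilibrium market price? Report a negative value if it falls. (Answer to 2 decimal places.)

+85.00

Solve the original market: 3866 - 5P = 5P - 2604, hence P = 647 and Q = 631.
Since sellers keep the price net of the tax, the effective supply curve becomes Qs = 5P - 3454.
Equate the new curves: 3866 - 5P = 5P - 3454, giving 7320 = 10P, P = 732, Q = 206.
ΔP = 732 − 647 = +85.00.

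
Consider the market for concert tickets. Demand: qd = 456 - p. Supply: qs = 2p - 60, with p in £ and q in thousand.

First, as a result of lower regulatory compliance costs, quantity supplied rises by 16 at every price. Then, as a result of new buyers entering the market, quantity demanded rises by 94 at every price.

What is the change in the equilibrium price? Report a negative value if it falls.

+26

Initially, 456 - p = 2p - 60, so 516 = 3p and p = 172, q = 284.
The shock moves the curves to qd = 550 - p and qs = 2p - 44.
Setting them equal: 550 - p = 2p - 44 → 594 = 3p, so p = 198 and q = 352.
Δp = 198 − 172 = +26.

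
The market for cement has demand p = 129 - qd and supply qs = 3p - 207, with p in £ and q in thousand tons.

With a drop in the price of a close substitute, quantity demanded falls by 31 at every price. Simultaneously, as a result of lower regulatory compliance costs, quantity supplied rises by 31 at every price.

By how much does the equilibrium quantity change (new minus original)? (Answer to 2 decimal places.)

Solve the original market: 129 - p = 3p - 207, hence p = 84 and q = 45.
With the change applied: demand qd = 98 - p, supply qs = 3p - 176.
Clearing the new market: 98 - p = 3p - 176, so p = 68.5 and q = 29.5.
Δq = 29.5 − 45 = -15.50.

-15.50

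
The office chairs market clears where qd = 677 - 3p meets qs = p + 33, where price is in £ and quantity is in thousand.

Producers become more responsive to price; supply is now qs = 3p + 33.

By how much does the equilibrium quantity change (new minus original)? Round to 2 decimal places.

+161.00

Initially, 677 - 3p = p + 33, so 644 = 4p and p = 161, q = 194.
With the change applied: demand qd = 677 - 3p, supply qs = 3p + 33.
Equate the new curves: 677 - 3p = 3p + 33, giving 644 = 6p, p = 322/3 ≈ 107.3333, q = 355.
Δq = 355 − 194 = +161.00.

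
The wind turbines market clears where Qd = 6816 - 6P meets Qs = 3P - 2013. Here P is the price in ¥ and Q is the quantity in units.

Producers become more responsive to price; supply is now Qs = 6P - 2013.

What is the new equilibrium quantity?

2401.5

Initially, 6816 - 6P = 3P - 2013, so 8829 = 9P and P = 981, Q = 930.
The shock moves the curves to Qd = 6816 - 6P and Qs = 6P - 2013.
Equate the new curves: 6816 - 6P = 6P - 2013, giving 8829 = 12P, P = 735.75, Q = 2401.5.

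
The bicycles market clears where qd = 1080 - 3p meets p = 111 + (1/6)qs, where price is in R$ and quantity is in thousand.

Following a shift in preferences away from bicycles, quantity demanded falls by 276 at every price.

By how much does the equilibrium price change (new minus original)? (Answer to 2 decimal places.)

Before the shock: 1080 - 3p = 6p - 666 ⇒ 1746 = 9p ⇒ p = 194, q = 498.
The shock moves the curves to qd = 804 - 3p and qs = 6p - 666.
New equilibrium: 804 - 3p = 6p - 666 ⇒ 1470 = 9p ⇒ p = 490/3 ≈ 163.3333, q = 314.
Δp = 163.3333 − 194 = -30.67.

-30.67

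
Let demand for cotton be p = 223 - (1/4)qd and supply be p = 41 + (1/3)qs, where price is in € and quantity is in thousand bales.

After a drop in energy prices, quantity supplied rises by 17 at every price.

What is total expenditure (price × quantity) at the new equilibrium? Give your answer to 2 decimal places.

45867.27

Before the shock: 892 - 4p = 3p - 123 ⇒ 1015 = 7p ⇒ p = 145, q = 312.
The shock moves the curves to qd = 892 - 4p and qs = 3p - 106.
New equilibrium: 892 - 4p = 3p - 106 ⇒ 998 = 7p ⇒ p = 998/7 ≈ 142.5714, q = 2252/7 ≈ 321.7143.
New expenditure = 142.5714 × 321.7143 = 45867.27.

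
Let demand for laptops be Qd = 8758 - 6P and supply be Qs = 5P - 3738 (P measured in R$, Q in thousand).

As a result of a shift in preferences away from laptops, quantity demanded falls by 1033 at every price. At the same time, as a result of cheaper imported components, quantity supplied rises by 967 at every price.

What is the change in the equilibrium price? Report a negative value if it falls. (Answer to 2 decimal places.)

-181.82

Initially, 8758 - 6P = 5P - 3738, so 12496 = 11P and P = 1136, Q = 1942.
After the shift, demand is Qd = 7725 - 6P and supply is Qs = 5P - 2771.
Clearing the new market: 7725 - 6P = 5P - 2771, so P = 10496/11 ≈ 954.1818 and Q = 21999/11 ≈ 1999.9091.
ΔP = 954.1818 − 1136 = -181.82.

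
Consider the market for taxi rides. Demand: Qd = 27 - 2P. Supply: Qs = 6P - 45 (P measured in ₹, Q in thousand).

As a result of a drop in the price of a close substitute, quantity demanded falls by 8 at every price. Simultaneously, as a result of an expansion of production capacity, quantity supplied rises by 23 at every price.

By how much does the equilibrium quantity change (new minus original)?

Original equilibrium: 27 - 2P = 6P - 45 gives 72 = 8P, so P = 9 and Q = 9.
The shock moves the curves to Qd = 19 - 2P and Qs = 6P - 22.
Setting them equal: 19 - 2P = 6P - 22 → 41 = 8P, so P = 5.125 and Q = 8.75.
ΔQ = 8.75 − 9 = -0.25.

-0.25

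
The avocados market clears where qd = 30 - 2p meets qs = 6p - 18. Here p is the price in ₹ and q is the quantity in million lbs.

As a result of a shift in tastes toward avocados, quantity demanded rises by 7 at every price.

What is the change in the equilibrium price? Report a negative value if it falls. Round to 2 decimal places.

Solve the original market: 30 - 2p = 6p - 18, hence p = 6 and q = 18.
With the change applied: demand qd = 37 - 2p, supply qs = 6p - 18.
Setting them equal: 37 - 2p = 6p - 18 → 55 = 8p, so p = 6.875 and q = 23.25.
Δp = 6.875 − 6 = +0.88.

+0.88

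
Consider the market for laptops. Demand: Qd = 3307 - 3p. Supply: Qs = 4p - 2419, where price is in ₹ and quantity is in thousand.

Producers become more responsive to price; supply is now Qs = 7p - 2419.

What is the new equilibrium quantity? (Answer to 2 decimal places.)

Before the shock: 3307 - 3p = 4p - 2419 ⇒ 5726 = 7p ⇒ p = 818, Q = 853.
With the change applied: demand Qd = 3307 - 3p, supply Qs = 7p - 2419.
Setting them equal: 3307 - 3p = 7p - 2419 → 5726 = 10p, so p = 572.6 and Q = 1589.2.

1589.20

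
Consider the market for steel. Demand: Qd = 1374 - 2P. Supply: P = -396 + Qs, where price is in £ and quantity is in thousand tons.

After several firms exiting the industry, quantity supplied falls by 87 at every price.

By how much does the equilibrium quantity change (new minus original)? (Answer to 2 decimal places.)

-58.00

Initially, 1374 - 2P = P + 396, so 978 = 3P and P = 326, Q = 722.
With the change applied: demand Qd = 1374 - 2P, supply Qs = P + 309.
Setting them equal: 1374 - 2P = P + 309 → 1065 = 3P, so P = 355 and Q = 664.
ΔQ = 664 − 722 = -58.00.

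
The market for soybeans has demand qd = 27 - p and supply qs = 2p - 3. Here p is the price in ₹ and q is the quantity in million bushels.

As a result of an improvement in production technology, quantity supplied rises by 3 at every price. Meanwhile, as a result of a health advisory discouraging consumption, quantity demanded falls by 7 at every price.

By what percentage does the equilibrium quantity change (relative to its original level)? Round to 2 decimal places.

-21.57

Initially, 27 - p = 2p - 3, so 30 = 3p and p = 10, q = 17.
The new curves are qd = 20 - p (demand) and qs = 2p (supply).
Equate the new curves: 20 - p = 2p, giving 20 = 3p, p = 20/3 ≈ 6.6667, q = 40/3 ≈ 13.3333.
%Δq = (13.3333 − 17) / 17 × 100 = -21.57%.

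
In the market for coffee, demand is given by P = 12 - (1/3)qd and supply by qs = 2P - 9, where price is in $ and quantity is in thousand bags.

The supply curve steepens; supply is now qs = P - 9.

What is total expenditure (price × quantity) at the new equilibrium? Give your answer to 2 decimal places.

25.31

Before the shock: 36 - 3P = 2P - 9 ⇒ 45 = 5P ⇒ P = 9, q = 9.
After the shift, demand is qd = 36 - 3P and supply is qs = P - 9.
Setting them equal: 36 - 3P = P - 9 → 45 = 4P, so P = 11.25 and q = 2.25.
New expenditure = 11.25 × 2.25 = 25.31.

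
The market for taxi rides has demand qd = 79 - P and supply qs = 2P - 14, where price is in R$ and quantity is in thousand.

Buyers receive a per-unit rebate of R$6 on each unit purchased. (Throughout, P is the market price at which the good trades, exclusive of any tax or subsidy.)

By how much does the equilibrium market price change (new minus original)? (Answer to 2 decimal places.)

+2.00

Original equilibrium: 79 - P = 2P - 14 gives 93 = 3P, so P = 31 and q = 48.
Since buyers' out-of-pocket price is the market price minus the rebate, the effective demand curve becomes qd = 85 - P.
Equate the new curves: 85 - P = 2P - 14, giving 99 = 3P, P = 33, q = 52.
ΔP = 33 − 31 = +2.00.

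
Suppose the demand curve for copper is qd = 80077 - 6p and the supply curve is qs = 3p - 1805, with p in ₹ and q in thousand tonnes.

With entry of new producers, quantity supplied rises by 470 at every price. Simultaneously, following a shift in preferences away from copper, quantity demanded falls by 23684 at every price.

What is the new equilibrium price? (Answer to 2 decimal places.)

Solve the original market: 80077 - 6p = 3p - 1805, hence p = 9098 and q = 25489.
With the change applied: demand qd = 56393 - 6p, supply qs = 3p - 1335.
Clearing the new market: 56393 - 6p = 3p - 1335, so p = 57728/9 ≈ 6414.2222 and q = 53723/3 ≈ 17907.6667.

6414.22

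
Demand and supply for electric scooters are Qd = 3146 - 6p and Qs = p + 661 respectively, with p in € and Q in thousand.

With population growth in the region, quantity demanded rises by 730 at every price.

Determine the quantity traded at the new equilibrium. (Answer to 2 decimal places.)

1120.29

Solve the original market: 3146 - 6p = p + 661, hence p = 355 and Q = 1016.
The new curves are Qd = 3876 - 6p (demand) and Qs = p + 661 (supply).
New equilibrium: 3876 - 6p = p + 661 ⇒ 3215 = 7p ⇒ p = 3215/7 ≈ 459.2857, Q = 7842/7 ≈ 1120.2857.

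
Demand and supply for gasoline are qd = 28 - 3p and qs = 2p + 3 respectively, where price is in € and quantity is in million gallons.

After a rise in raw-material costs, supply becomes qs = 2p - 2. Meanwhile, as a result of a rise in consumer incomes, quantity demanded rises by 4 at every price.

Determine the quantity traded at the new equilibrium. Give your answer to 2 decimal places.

Original equilibrium: 28 - 3p = 2p + 3 gives 25 = 5p, so p = 5 and q = 13.
The shock moves the curves to qd = 32 - 3p and qs = 2p - 2.
New equilibrium: 32 - 3p = 2p - 2 ⇒ 34 = 5p ⇒ p = 6.8, q = 11.6.

11.60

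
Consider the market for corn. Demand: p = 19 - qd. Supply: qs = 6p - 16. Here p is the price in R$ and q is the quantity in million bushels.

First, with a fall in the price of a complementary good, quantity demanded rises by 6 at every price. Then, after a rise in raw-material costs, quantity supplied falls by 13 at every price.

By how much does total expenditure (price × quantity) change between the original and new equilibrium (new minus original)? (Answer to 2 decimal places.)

Initially, 19 - p = 6p - 16, so 35 = 7p and p = 5, q = 14.
With the change applied: demand qd = 25 - p, supply qs = 6p - 29.
Setting them equal: 25 - p = 6p - 29 → 54 = 7p, so p = 54/7 ≈ 7.7143 and q = 121/7 ≈ 17.2857.
Expenditure moves from 5×14 = 70 to 7.7143×17.2857 = 133.3469; change = +63.35.

+63.35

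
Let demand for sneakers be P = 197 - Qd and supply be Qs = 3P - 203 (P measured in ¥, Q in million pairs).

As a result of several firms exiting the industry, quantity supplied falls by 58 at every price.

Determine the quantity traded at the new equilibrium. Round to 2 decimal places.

82.50

Initially, 197 - P = 3P - 203, so 400 = 4P and P = 100, Q = 97.
After the shift, demand is Qd = 197 - P and supply is Qs = 3P - 261.
Setting them equal: 197 - P = 3P - 261 → 458 = 4P, so P = 114.5 and Q = 82.5.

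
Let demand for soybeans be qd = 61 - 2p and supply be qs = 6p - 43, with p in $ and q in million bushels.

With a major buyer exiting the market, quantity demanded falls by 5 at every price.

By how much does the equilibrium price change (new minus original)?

-0.625

Solve the original market: 61 - 2p = 6p - 43, hence p = 13 and q = 35.
With the change applied: demand qd = 56 - 2p, supply qs = 6p - 43.
Clearing the new market: 56 - 2p = 6p - 43, so p = 12.375 and q = 31.25.
Δp = 12.375 − 13 = -0.625.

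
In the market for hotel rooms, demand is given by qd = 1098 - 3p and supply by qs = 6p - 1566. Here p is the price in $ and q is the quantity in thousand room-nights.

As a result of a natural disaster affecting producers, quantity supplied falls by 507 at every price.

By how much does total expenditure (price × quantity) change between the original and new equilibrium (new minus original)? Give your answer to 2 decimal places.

-47714.33

Before the shock: 1098 - 3p = 6p - 1566 ⇒ 2664 = 9p ⇒ p = 296, q = 210.
The new curves are qd = 1098 - 3p (demand) and qs = 6p - 2073 (supply).
Clearing the new market: 1098 - 3p = 6p - 2073, so p = 1057/3 ≈ 352.3333 and q = 41.
Expenditure moves from 296×210 = 62160 to 352.3333×41 = 14445.6667; change = -47714.33.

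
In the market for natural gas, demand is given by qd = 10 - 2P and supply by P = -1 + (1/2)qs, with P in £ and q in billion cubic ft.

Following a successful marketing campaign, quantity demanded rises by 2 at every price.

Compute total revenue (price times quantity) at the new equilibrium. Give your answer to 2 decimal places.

17.50

Initially, 10 - 2P = 2P + 2, so 8 = 4P and P = 2, q = 6.
With the change applied: demand qd = 12 - 2P, supply qs = 2P + 2.
Equate the new curves: 12 - 2P = 2P + 2, giving 10 = 4P, P = 2.5, q = 7.
New expenditure = 2.5 × 7 = 17.50.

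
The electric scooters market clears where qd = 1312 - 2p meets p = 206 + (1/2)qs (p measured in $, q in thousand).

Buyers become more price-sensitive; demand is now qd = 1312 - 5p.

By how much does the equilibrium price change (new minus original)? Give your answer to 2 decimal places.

-184.71

Solve the original market: 1312 - 2p = 2p - 412, hence p = 431 and q = 450.
With the change applied: demand qd = 1312 - 5p, supply qs = 2p - 412.
Setting them equal: 1312 - 5p = 2p - 412 → 1724 = 7p, so p = 1724/7 ≈ 246.2857 and q = 564/7 ≈ 80.5714.
Δp = 246.2857 − 431 = -184.71.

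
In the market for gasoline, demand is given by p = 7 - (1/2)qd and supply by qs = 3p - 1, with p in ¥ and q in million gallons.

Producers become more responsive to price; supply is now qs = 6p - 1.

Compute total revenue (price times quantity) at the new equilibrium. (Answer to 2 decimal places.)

Solve the original market: 14 - 2p = 3p - 1, hence p = 3 and q = 8.
After the shift, demand is qd = 14 - 2p and supply is qs = 6p - 1.
New equilibrium: 14 - 2p = 6p - 1 ⇒ 15 = 8p ⇒ p = 1.875, q = 10.25.
New expenditure = 1.875 × 10.25 = 19.22.

19.22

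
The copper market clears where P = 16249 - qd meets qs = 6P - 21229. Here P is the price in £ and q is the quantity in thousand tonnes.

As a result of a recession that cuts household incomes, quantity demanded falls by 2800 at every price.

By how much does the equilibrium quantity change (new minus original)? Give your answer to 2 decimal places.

-2400.00

Before the shock: 16249 - P = 6P - 21229 ⇒ 37478 = 7P ⇒ P = 5354, q = 10895.
With the change applied: demand qd = 13449 - P, supply qs = 6P - 21229.
New equilibrium: 13449 - P = 6P - 21229 ⇒ 34678 = 7P ⇒ P = 4954, q = 8495.
Δq = 8495 − 10895 = -2400.00.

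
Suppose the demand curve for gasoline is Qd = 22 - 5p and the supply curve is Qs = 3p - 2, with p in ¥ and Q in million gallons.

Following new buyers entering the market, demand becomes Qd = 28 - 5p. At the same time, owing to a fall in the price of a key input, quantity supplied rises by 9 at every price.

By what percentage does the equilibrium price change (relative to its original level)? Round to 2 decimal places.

Initially, 22 - 5p = 3p - 2, so 24 = 8p and p = 3, Q = 7.
With the change applied: demand Qd = 28 - 5p, supply Qs = 3p + 7.
Clearing the new market: 28 - 5p = 3p + 7, so p = 2.625 and Q = 14.875.
%Δp = (2.625 − 3) / 3 × 100 = -12.50%.

-12.50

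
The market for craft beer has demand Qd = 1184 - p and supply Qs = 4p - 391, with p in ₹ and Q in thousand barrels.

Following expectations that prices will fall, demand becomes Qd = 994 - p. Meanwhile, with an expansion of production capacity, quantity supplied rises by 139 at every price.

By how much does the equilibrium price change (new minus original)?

Before the shock: 1184 - p = 4p - 391 ⇒ 1575 = 5p ⇒ p = 315, Q = 869.
The new curves are Qd = 994 - p (demand) and Qs = 4p - 252 (supply).
Clearing the new market: 994 - p = 4p - 252, so p = 249.2 and Q = 744.8.
Δp = 249.2 − 315 = -65.8.

-65.8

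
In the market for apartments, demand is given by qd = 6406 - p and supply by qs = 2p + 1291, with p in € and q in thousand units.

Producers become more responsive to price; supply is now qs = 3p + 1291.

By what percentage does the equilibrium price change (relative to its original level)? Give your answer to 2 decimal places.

-25.00

Initially, 6406 - p = 2p + 1291, so 5115 = 3p and p = 1705, q = 4701.
After the shift, demand is qd = 6406 - p and supply is qs = 3p + 1291.
New equilibrium: 6406 - p = 3p + 1291 ⇒ 5115 = 4p ⇒ p = 1278.75, q = 5127.25.
%Δp = (1278.75 − 1705) / 1705 × 100 = -25.00%.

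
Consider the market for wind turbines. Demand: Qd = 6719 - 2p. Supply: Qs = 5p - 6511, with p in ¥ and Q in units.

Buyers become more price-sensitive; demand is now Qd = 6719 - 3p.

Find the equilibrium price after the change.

1653.75

Solve the original market: 6719 - 2p = 5p - 6511, hence p = 1890 and Q = 2939.
With the change applied: demand Qd = 6719 - 3p, supply Qs = 5p - 6511.
Equate the new curves: 6719 - 3p = 5p - 6511, giving 13230 = 8p, p = 1653.75, Q = 1757.75.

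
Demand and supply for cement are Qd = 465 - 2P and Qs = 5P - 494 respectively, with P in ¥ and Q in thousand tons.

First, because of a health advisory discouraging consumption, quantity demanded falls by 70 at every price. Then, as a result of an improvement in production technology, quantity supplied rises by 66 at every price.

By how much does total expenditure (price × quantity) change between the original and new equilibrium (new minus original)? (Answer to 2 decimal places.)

Before the shock: 465 - 2P = 5P - 494 ⇒ 959 = 7P ⇒ P = 137, Q = 191.
With the change applied: demand Qd = 395 - 2P, supply Qs = 5P - 428.
Equate the new curves: 395 - 2P = 5P - 428, giving 823 = 7P, P = 823/7 ≈ 117.5714, Q = 1119/7 ≈ 159.8571.
Expenditure moves from 137×191 = 26167 to 117.5714×159.8571 = 18794.6327; change = -7372.37.

-7372.37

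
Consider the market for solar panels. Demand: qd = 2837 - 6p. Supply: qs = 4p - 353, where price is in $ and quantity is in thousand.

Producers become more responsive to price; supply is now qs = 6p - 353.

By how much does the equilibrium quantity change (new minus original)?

+319

Solve the original market: 2837 - 6p = 4p - 353, hence p = 319 and q = 923.
After the shift, demand is qd = 2837 - 6p and supply is qs = 6p - 353.
Setting them equal: 2837 - 6p = 6p - 353 → 3190 = 12p, so p = 1595/6 ≈ 265.8333 and q = 1242.
Δq = 1242 − 923 = +319.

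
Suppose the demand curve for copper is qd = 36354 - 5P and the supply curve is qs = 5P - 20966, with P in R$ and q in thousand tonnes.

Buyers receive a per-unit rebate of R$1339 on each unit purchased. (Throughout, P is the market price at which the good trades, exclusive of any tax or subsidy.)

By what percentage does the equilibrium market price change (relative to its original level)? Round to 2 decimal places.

+11.68

Before the shock: 36354 - 5P = 5P - 20966 ⇒ 57320 = 10P ⇒ P = 5732, q = 7694.
Since buyers' out-of-pocket price is the market price minus the rebate, the effective demand curve becomes qd = 43049 - 5P.
Setting them equal: 43049 - 5P = 5P - 20966 → 64015 = 10P, so P = 6401.5 and q = 11041.5.
%ΔP = (6401.5 − 5732) / 5732 × 100 = +11.68%.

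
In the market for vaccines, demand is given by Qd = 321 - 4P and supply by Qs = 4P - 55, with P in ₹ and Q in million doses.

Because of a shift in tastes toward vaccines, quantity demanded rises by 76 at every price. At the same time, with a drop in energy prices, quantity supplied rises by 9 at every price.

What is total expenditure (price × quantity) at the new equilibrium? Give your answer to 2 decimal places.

Initially, 321 - 4P = 4P - 55, so 376 = 8P and P = 47, Q = 133.
The shock moves the curves to Qd = 397 - 4P and Qs = 4P - 46.
Equate the new curves: 397 - 4P = 4P - 46, giving 443 = 8P, P = 55.375, Q = 175.5.
New expenditure = 55.375 × 175.5 = 9718.31.

9718.31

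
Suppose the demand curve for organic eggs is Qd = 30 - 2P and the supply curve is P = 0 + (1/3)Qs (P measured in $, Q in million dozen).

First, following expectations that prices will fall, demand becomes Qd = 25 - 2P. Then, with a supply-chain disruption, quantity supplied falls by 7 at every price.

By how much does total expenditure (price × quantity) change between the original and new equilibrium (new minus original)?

Before the shock: 30 - 2P = 3P ⇒ 30 = 5P ⇒ P = 6, Q = 18.
With the change applied: demand Qd = 25 - 2P, supply Qs = 3P - 7.
Clearing the new market: 25 - 2P = 3P - 7, so P = 6.4 and Q = 12.2.
Expenditure moves from 6×18 = 108 to 6.4×12.2 = 78.08; change = -29.92.

-29.92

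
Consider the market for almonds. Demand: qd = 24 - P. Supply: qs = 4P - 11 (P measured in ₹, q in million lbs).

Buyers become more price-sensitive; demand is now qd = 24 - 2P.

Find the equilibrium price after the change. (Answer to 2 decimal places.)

5.83

Solve the original market: 24 - P = 4P - 11, hence P = 7 and q = 17.
With the change applied: demand qd = 24 - 2P, supply qs = 4P - 11.
Clearing the new market: 24 - 2P = 4P - 11, so P = 35/6 ≈ 5.8333 and q = 37/3 ≈ 12.3333.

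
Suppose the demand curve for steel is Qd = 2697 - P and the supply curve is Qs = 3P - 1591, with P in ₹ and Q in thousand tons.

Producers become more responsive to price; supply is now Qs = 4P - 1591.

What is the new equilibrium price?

Initially, 2697 - P = 3P - 1591, so 4288 = 4P and P = 1072, Q = 1625.
After the shift, demand is Qd = 2697 - P and supply is Qs = 4P - 1591.
Clearing the new market: 2697 - P = 4P - 1591, so P = 857.6 and Q = 1839.4.

857.6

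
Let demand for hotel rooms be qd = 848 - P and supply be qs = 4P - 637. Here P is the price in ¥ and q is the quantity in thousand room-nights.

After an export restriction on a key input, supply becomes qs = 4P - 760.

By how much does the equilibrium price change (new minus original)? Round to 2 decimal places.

+24.60

Solve the original market: 848 - P = 4P - 637, hence P = 297 and q = 551.
After the shift, demand is qd = 848 - P and supply is qs = 4P - 760.
Clearing the new market: 848 - P = 4P - 760, so P = 321.6 and q = 526.4.
ΔP = 321.6 − 297 = +24.60.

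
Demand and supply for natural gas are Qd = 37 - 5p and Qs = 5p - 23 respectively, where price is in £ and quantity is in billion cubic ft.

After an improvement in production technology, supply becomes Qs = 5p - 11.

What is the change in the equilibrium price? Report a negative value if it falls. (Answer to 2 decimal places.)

-1.20

Original equilibrium: 37 - 5p = 5p - 23 gives 60 = 10p, so p = 6 and Q = 7.
With the change applied: demand Qd = 37 - 5p, supply Qs = 5p - 11.
New equilibrium: 37 - 5p = 5p - 11 ⇒ 48 = 10p ⇒ p = 4.8, Q = 13.
Δp = 4.8 − 6 = -1.20.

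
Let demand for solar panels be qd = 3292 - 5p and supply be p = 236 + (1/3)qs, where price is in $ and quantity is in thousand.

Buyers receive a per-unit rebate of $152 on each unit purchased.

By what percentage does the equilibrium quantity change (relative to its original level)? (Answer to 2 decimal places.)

+35.98

Before the shock: 3292 - 5p = 3p - 708 ⇒ 4000 = 8p ⇒ p = 500, q = 792.
Since buyers' out-of-pocket price is the market price minus the rebate, the effective demand curve becomes qd = 4052 - 5p.
Setting them equal: 4052 - 5p = 3p - 708 → 4760 = 8p, so p = 595 and q = 1077.
%Δq = (1077 − 792) / 792 × 100 = +35.98%.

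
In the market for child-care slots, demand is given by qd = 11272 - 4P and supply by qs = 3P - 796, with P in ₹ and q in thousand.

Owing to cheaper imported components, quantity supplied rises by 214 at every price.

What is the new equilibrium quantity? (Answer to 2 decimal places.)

Before the shock: 11272 - 4P = 3P - 796 ⇒ 12068 = 7P ⇒ P = 1724, q = 4376.
The shock moves the curves to qd = 11272 - 4P and qs = 3P - 582.
Setting them equal: 11272 - 4P = 3P - 582 → 11854 = 7P, so P = 11854/7 ≈ 1693.4286 and q = 31488/7 ≈ 4498.2857.

4498.29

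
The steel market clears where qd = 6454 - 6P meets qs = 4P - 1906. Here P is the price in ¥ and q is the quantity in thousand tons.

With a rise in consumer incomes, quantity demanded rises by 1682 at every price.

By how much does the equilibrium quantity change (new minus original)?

Solve the original market: 6454 - 6P = 4P - 1906, hence P = 836 and q = 1438.
The new curves are qd = 8136 - 6P (demand) and qs = 4P - 1906 (supply).
Setting them equal: 8136 - 6P = 4P - 1906 → 10042 = 10P, so P = 1004.2 and q = 2110.8.
Δq = 2110.8 − 1438 = +672.8.

+672.8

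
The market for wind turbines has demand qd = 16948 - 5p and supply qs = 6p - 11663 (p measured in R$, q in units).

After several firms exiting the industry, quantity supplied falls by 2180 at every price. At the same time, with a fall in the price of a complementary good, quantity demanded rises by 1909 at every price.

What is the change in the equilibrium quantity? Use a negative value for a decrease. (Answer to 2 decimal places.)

Solve the original market: 16948 - 5p = 6p - 11663, hence p = 2601 and q = 3943.
The shock moves the curves to qd = 18857 - 5p and qs = 6p - 13843.
New equilibrium: 18857 - 5p = 6p - 13843 ⇒ 32700 = 11p ⇒ p = 32700/11 ≈ 2972.7273, q = 43927/11 ≈ 3993.3636.
Δq = 3993.3636 − 3943 = +50.36.

+50.36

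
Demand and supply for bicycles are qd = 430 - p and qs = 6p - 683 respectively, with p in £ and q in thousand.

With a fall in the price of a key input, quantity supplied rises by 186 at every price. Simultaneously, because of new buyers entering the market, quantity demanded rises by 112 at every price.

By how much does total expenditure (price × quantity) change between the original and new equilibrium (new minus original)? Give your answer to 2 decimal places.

Initially, 430 - p = 6p - 683, so 1113 = 7p and p = 159, q = 271.
The new curves are qd = 542 - p (demand) and qs = 6p - 497 (supply).
Equate the new curves: 542 - p = 6p - 497, giving 1039 = 7p, p = 1039/7 ≈ 148.4286, q = 2755/7 ≈ 393.5714.
Expenditure moves from 159×271 = 43089 to 148.4286×393.5714 = 58417.2449; change = +15328.24.

+15328.24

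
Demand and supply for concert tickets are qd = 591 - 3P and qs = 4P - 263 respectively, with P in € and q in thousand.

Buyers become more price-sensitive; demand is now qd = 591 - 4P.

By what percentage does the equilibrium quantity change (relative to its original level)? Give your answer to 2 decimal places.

Before the shock: 591 - 3P = 4P - 263 ⇒ 854 = 7P ⇒ P = 122, q = 225.
After the shift, demand is qd = 591 - 4P and supply is qs = 4P - 263.
Clearing the new market: 591 - 4P = 4P - 263, so P = 106.75 and q = 164.
%Δq = (164 − 225) / 225 × 100 = -27.11%.

-27.11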